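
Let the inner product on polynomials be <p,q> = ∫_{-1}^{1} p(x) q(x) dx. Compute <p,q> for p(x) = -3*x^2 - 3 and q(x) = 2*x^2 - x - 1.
<p,q> = 8/5

Expand the product: p(x)·q(x) = -6*x^4 + 3*x^3 - 3*x^2 + 3*x + 3.
∫_{-1}^{1} of each monomial x^k gives [2/(k+1) if k even, 0 if k odd]. Integrating term-by-term (or equivalently evaluating the antiderivative F(x) = -6*x^5/5 + 3*x^4/4 - x^3 + 3*x^2/2 + 3*x at the endpoints):
  F(1) − F(−1) = 61/20 − (29/20) = 8/5.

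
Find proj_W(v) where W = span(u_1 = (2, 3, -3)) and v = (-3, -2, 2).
proj_W(v) = (-18/11, -27/11, 27/11)

Set up U = [u_1 | ... | u_1] ∈ R^(3×1). The projector onto W = col(U) is P = U (U^T U)^(-1) U^T.
Compute U^T U =
  [22],
and U^T v = (-18).
Solve U^T U · c = U^T v for the coefficients: c = (-9/11). The projection is proj_W(v) = U c.
Check: (v - proj_W(v)) · u_1 = 0  (should be 0).
Result: proj_W(v) = (-18/11, -27/11, 27/11).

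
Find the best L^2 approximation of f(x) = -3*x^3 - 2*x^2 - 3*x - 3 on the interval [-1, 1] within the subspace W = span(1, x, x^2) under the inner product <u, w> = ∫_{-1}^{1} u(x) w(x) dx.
g(x) = -2*x^2 - 24*x/5 - 3

The best approximation g ∈ W is the orthogonal projection of f onto W. Writing g = a_0 + a_1 x + a_2 x^2, the coefficients solve the normal equations G · a = b where
  G_{ij} = <φ_i, φ_j> and b_i = <f, φ_i>, with φ_0 = 1, φ_1 = x, φ_2 = x^2.
G =
  [2, 0, 2/3]
  [0, 2/3, 0]
  [2/3, 0, 2/5],
b = (-22/3, -16/5, -14/5).
Solving gives a_0 = -3, a_1 = -24/5, a_2 = -2, so
  g(x) = -2*x^2 - 24*x/5 - 3.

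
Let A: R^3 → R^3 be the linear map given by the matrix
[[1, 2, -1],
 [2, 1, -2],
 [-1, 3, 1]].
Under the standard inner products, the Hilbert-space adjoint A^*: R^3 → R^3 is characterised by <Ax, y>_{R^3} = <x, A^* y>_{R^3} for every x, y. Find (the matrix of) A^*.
A^* = A^T =
[[1, 2, -1],
 [2, 1, 3],
 [-1, -2, 1]]

For real matrices with standard dot products, the defining identity <Ax, y> = <x, A^* y> gives (Ax)^T y = x^T (A^*) y, i.e. x^T A^T y = x^T (A^*) y. Since this holds for all x, y, we must have A^* = A^T. Therefore
A^* =
[[1, 2, -1],
 [2, 1, 3],
 [-1, -2, 1]].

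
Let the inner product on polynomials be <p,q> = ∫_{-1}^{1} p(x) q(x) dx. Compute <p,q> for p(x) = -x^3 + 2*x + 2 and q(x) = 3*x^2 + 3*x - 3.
<p,q> = -26/5

Expand the product: p(x)·q(x) = -3*x^5 - 3*x^4 + 9*x^3 + 12*x^2 - 6.
∫_{-1}^{1} of each monomial x^k gives [2/(k+1) if k even, 0 if k odd]. Integrating term-by-term (or equivalently evaluating the antiderivative F(x) = -x^6/2 - 3*x^5/5 + 9*x^4/4 + 4*x^3 - 6*x at the endpoints):
  F(1) − F(−1) = -17/20 − (87/20) = -26/5.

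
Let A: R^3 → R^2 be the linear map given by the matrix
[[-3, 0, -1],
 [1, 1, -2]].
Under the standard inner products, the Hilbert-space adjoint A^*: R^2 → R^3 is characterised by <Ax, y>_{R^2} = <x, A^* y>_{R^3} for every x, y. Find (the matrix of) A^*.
A^* = A^T =
[[-3, 1],
 [0, 1],
 [-1, -2]]

For real matrices with standard dot products, the defining identity <Ax, y> = <x, A^* y> gives (Ax)^T y = x^T (A^*) y, i.e. x^T A^T y = x^T (A^*) y. Since this holds for all x, y, we must have A^* = A^T. Therefore
A^* =
[[-3, 1],
 [0, 1],
 [-1, -2]].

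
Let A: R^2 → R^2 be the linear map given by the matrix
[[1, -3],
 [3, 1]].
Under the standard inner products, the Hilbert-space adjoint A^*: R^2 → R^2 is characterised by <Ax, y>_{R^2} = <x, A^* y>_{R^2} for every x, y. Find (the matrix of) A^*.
A^* = A^T =
[[1, 3],
 [-3, 1]]

For real matrices with standard dot products, the defining identity <Ax, y> = <x, A^* y> gives (Ax)^T y = x^T (A^*) y, i.e. x^T A^T y = x^T (A^*) y. Since this holds for all x, y, we must have A^* = A^T. Therefore
A^* =
[[1, 3],
 [-3, 1]].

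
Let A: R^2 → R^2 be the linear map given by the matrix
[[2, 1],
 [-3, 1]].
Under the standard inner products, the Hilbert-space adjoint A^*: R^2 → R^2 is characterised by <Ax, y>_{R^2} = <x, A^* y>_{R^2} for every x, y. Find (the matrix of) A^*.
A^* = A^T =
[[2, -3],
 [1, 1]]

For real matrices with standard dot products, the defining identity <Ax, y> = <x, A^* y> gives (Ax)^T y = x^T (A^*) y, i.e. x^T A^T y = x^T (A^*) y. Since this holds for all x, y, we must have A^* = A^T. Therefore
A^* =
[[2, -3],
 [1, 1]].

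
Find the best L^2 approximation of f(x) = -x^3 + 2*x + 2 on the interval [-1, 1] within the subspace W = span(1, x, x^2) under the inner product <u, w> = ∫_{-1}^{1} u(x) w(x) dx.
g(x) = 7*x/5 + 2

The best approximation g ∈ W is the orthogonal projection of f onto W. Writing g = a_0 + a_1 x + a_2 x^2, the coefficients solve the normal equations G · a = b where
  G_{ij} = <φ_i, φ_j> and b_i = <f, φ_i>, with φ_0 = 1, φ_1 = x, φ_2 = x^2.
G =
  [2, 0, 2/3]
  [0, 2/3, 0]
  [2/3, 0, 2/5],
b = (4, 14/15, 4/3).
Solving gives a_0 = 2, a_1 = 7/5, a_2 = 0, so
  g(x) = 7*x/5 + 2.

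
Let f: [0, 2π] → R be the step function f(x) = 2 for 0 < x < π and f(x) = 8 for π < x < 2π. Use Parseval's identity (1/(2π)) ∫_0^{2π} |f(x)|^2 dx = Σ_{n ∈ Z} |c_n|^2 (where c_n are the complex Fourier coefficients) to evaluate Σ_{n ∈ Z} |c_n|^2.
Σ |c_n|^2 = 34

Parseval equates the L^2 energy of f (normalised by 1/(2π)) with the ℓ^2 sum of its Fourier coefficients: (1/(2π)) ∫_0^{2π} |f|^2 = Σ |c_n|^2.
Compute the left side: (1/(2π)) [∫_0^π 2^2 dx + ∫_π^{2π} 8^2 dx] = (1/(2π)) · (4π + 64π) = (4 + 64)/2 = 34.
So Σ_{n ∈ Z} |c_n|^2 = 34.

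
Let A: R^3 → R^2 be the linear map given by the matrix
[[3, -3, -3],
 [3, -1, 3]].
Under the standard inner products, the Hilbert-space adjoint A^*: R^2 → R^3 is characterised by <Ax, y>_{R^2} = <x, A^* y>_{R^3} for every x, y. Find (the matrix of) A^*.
A^* = A^T =
[[3, 3],
 [-3, -1],
 [-3, 3]]

For real matrices with standard dot products, the defining identity <Ax, y> = <x, A^* y> gives (Ax)^T y = x^T (A^*) y, i.e. x^T A^T y = x^T (A^*) y. Since this holds for all x, y, we must have A^* = A^T. Therefore
A^* =
[[3, 3],
 [-3, -1],
 [-3, 3]].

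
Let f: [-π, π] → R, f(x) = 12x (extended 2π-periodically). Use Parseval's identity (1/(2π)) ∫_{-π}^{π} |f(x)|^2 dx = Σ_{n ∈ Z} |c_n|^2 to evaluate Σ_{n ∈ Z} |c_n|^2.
Σ |c_n|^2 = 48π^2

Expand and integrate term by term over [-π, π]:
  ∫ (12x)^2 dx = 144·(2π^3/3); ∫ 2·12·(0)·x dx = 0 (odd integrand); ∫ 0^2 dx = 0·2π.
So (1/(2π)) ∫_{-π}^{π} (12x)^2 dx = 144π^2/3 + 0 = 48π^2.
Parseval ⇒ Σ |c_n|^2 = 48π^2.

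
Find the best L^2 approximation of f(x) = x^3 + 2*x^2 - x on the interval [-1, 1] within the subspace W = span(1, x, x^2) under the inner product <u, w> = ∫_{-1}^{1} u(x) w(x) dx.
g(x) = 2*x^2 - 2*x/5

The best approximation g ∈ W is the orthogonal projection of f onto W. Writing g = a_0 + a_1 x + a_2 x^2, the coefficients solve the normal equations G · a = b where
  G_{ij} = <φ_i, φ_j> and b_i = <f, φ_i>, with φ_0 = 1, φ_1 = x, φ_2 = x^2.
G =
  [2, 0, 2/3]
  [0, 2/3, 0]
  [2/3, 0, 2/5],
b = (4/3, -4/15, 4/5).
Solving gives a_0 = 0, a_1 = -2/5, a_2 = 2, so
  g(x) = 2*x^2 - 2*x/5.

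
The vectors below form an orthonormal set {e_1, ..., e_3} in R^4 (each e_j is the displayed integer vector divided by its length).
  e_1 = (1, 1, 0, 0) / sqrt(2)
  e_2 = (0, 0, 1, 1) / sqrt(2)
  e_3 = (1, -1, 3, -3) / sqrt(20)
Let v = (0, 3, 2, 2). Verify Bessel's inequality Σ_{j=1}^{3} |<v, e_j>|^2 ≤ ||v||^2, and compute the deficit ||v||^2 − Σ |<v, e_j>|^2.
Σ |<v, e_j>|^2 = 259/20; ||v||^2 = 17; deficit = 81/20

Write each e_j = u_j / sqrt(<u_j, u_j>) where u_j is the displayed integer vector. Then <v, e_j> = <v, u_j> / sqrt(<u_j, u_j>), so |<v, e_j>|^2 = <v, u_j>^2 / <u_j, u_j>.
Coefficients: <v, e_1> = 3/sqrt(2), <v, e_2> = 4/sqrt(2), <v, e_3> = -3/sqrt(20).
Square and sum: Σ |<v, e_j>|^2 = 259/20.
Compute ||v||^2 = v·v = 17.
Deficit = 17 − 259/20 = 81/20 ≥ 0, confirming Bessel's inequality. (The deficit equals ||v − Σ <v,e_j> e_j||^2, the squared distance from v to span{e_j}.)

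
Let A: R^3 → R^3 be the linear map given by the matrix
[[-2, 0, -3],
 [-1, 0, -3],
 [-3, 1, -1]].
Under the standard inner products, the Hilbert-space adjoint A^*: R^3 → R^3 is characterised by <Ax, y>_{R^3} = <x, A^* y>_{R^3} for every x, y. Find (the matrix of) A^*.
A^* = A^T =
[[-2, -1, -3],
 [0, 0, 1],
 [-3, -3, -1]]

For real matrices with standard dot products, the defining identity <Ax, y> = <x, A^* y> gives (Ax)^T y = x^T (A^*) y, i.e. x^T A^T y = x^T (A^*) y. Since this holds for all x, y, we must have A^* = A^T. Therefore
A^* =
[[-2, -1, -3],
 [0, 0, 1],
 [-3, -3, -1]].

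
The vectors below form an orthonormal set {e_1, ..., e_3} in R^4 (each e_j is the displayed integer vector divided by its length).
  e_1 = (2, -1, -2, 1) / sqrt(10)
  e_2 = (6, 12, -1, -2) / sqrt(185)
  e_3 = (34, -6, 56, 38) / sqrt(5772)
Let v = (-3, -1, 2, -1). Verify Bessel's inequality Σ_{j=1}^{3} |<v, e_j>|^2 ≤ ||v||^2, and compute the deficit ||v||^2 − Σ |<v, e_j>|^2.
Σ |<v, e_j>|^2 = 583/39; ||v||^2 = 15; deficit = 2/39

Write each e_j = u_j / sqrt(<u_j, u_j>) where u_j is the displayed integer vector. Then <v, e_j> = <v, u_j> / sqrt(<u_j, u_j>), so |<v, e_j>|^2 = <v, u_j>^2 / <u_j, u_j>.
Coefficients: <v, e_1> = -10/sqrt(10), <v, e_2> = -30/sqrt(185), <v, e_3> = -22/sqrt(5772).
Square and sum: Σ |<v, e_j>|^2 = 583/39.
Compute ||v||^2 = v·v = 15.
Deficit = 15 − 583/39 = 2/39 ≥ 0, confirming Bessel's inequality. (The deficit equals ||v − Σ <v,e_j> e_j||^2, the squared distance from v to span{e_j}.)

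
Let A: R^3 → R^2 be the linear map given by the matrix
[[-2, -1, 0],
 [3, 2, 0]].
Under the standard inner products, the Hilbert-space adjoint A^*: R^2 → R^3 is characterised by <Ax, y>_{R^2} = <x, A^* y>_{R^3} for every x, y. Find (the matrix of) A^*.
A^* = A^T =
[[-2, 3],
 [-1, 2],
 [0, 0]]

For real matrices with standard dot products, the defining identity <Ax, y> = <x, A^* y> gives (Ax)^T y = x^T (A^*) y, i.e. x^T A^T y = x^T (A^*) y. Since this holds for all x, y, we must have A^* = A^T. Therefore
A^* =
[[-2, 3],
 [-1, 2],
 [0, 0]].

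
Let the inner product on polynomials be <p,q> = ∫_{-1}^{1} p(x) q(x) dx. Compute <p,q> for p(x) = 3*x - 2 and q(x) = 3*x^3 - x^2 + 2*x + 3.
<p,q> = -46/15

Expand the product: p(x)·q(x) = 9*x^4 - 9*x^3 + 8*x^2 + 5*x - 6.
∫_{-1}^{1} of each monomial x^k gives [2/(k+1) if k even, 0 if k odd]. Integrating term-by-term (or equivalently evaluating the antiderivative F(x) = 9*x^5/5 - 9*x^4/4 + 8*x^3/3 + 5*x^2/2 - 6*x at the endpoints):
  F(1) − F(−1) = -77/60 − (107/60) = -46/15.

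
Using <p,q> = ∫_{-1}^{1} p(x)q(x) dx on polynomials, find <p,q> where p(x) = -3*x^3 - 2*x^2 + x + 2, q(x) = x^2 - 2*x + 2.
<p,q> = 104/15

Expand the product: p(x)·q(x) = -3*x^5 + 4*x^4 - x^3 - 4*x^2 - 2*x + 4.
∫_{-1}^{1} of each monomial x^k gives [2/(k+1) if k even, 0 if k odd]. Integrating term-by-term (or equivalently evaluating the antiderivative F(x) = -x^6/2 + 4*x^5/5 - x^4/4 - 4*x^3/3 - x^2 + 4*x at the endpoints):
  F(1) − F(−1) = 103/60 − (-313/60) = 104/15.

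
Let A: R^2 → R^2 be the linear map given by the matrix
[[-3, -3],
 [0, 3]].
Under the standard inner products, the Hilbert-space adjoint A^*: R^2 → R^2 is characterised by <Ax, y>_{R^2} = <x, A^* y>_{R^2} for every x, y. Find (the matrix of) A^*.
A^* = A^T =
[[-3, 0],
 [-3, 3]]

For real matrices with standard dot products, the defining identity <Ax, y> = <x, A^* y> gives (Ax)^T y = x^T (A^*) y, i.e. x^T A^T y = x^T (A^*) y. Since this holds for all x, y, we must have A^* = A^T. Therefore
A^* =
[[-3, 0],
 [-3, 3]].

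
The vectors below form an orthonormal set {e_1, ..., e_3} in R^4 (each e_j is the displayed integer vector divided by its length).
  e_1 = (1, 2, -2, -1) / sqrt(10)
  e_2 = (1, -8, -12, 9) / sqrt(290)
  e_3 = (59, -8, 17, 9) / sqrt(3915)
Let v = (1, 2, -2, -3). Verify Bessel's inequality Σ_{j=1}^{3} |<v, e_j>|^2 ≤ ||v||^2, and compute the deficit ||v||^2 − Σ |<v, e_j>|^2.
Σ |<v, e_j>|^2 = 78/5; ||v||^2 = 18; deficit = 12/5

Write each e_j = u_j / sqrt(<u_j, u_j>) where u_j is the displayed integer vector. Then <v, e_j> = <v, u_j> / sqrt(<u_j, u_j>), so |<v, e_j>|^2 = <v, u_j>^2 / <u_j, u_j>.
Coefficients: <v, e_1> = 12/sqrt(10), <v, e_2> = -18/sqrt(290), <v, e_3> = -18/sqrt(3915).
Square and sum: Σ |<v, e_j>|^2 = 78/5.
Compute ||v||^2 = v·v = 18.
Deficit = 18 − 78/5 = 12/5 ≥ 0, confirming Bessel's inequality. (The deficit equals ||v − Σ <v,e_j> e_j||^2, the squared distance from v to span{e_j}.)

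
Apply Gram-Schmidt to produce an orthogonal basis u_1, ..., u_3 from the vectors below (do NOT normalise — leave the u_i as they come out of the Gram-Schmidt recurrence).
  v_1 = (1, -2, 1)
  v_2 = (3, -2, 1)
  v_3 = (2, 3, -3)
Orthogonal basis:
  u_1 = (1, -2, 1)
  u_2 = (5/3, 2/3, -1/3)
  u_3 = (0, -3/5, -6/5)

Apply the Gram-Schmidt recurrence
  u_1 = v_1
  u_i = v_i − Σ_{j<i} ((v_i · u_j) / (u_j · u_j)) · u_j.

Step by step this gives:
  u_1 = (1, -2, 1)
  u_2 = (5/3, 2/3, -1/3)
  u_3 = (0, -3/5, -6/5)

Orthogonality check:
  u_2 · u_1 = 0 (should be 0)
  u_3 · u_1 = 0 (should be 0)
  u_3 · u_2 = 0 (should be 0)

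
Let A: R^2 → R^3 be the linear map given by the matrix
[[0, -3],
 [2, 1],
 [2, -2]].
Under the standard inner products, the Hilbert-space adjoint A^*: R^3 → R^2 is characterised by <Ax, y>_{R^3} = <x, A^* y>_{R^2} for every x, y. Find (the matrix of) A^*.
A^* = A^T =
[[0, 2, 2],
 [-3, 1, -2]]

For real matrices with standard dot products, the defining identity <Ax, y> = <x, A^* y> gives (Ax)^T y = x^T (A^*) y, i.e. x^T A^T y = x^T (A^*) y. Since this holds for all x, y, we must have A^* = A^T. Therefore
A^* =
[[0, 2, 2],
 [-3, 1, -2]].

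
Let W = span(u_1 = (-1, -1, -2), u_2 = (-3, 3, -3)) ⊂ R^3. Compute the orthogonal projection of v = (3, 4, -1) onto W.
proj_W(v) = (-3/14, 41/14, 8/7)

Set up U = [u_1 | ... | u_2] ∈ R^(3×2). The projector onto W = col(U) is P = U (U^T U)^(-1) U^T.
Compute U^T U =
  [6, 6]
  [6, 27],
and U^T v = (-5, 6).
Solve U^T U · c = U^T v for the coefficients: c = (-19/14, 11/21). The projection is proj_W(v) = U c.
Check: (v - proj_W(v)) · u_1 = 0  (should be 0).
Check: (v - proj_W(v)) · u_2 = 0  (should be 0).
Result: proj_W(v) = (-3/14, 41/14, 8/7).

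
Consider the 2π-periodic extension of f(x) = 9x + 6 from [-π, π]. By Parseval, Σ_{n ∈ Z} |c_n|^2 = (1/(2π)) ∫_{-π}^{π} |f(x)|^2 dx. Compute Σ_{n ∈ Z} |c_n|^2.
Σ |c_n|^2 = 27π^2 + 36

Expand and integrate term by term over [-π, π]:
  ∫ (9x)^2 dx = 81·(2π^3/3); ∫ 2·9·(6)·x dx = 0 (odd integrand); ∫ 6^2 dx = 36·2π.
So (1/(2π)) ∫_{-π}^{π} (9x + 6)^2 dx = 81π^2/3 + 36 = 27π^2 + 36.
Parseval ⇒ Σ |c_n|^2 = 27π^2 + 36.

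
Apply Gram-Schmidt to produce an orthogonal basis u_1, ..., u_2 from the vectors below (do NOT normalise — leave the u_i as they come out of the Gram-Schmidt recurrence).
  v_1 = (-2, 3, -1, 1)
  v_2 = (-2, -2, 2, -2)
Orthogonal basis:
  u_1 = (-2, 3, -1, 1)
  u_2 = (-14/5, -4/5, 8/5, -8/5)

Apply the Gram-Schmidt recurrence
  u_1 = v_1
  u_i = v_i − Σ_{j<i} ((v_i · u_j) / (u_j · u_j)) · u_j.

Step by step this gives:
  u_1 = (-2, 3, -1, 1)
  u_2 = (-14/5, -4/5, 8/5, -8/5)

Orthogonality check:
  u_2 · u_1 = 0 (should be 0)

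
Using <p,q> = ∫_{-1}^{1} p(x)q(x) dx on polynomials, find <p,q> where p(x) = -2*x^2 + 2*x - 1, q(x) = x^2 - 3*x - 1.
<p,q> = -32/15

Expand the product: p(x)·q(x) = -2*x^4 + 8*x^3 - 5*x^2 + x + 1.
∫_{-1}^{1} of each monomial x^k gives [2/(k+1) if k even, 0 if k odd]. Integrating term-by-term (or equivalently evaluating the antiderivative F(x) = -2*x^5/5 + 2*x^4 - 5*x^3/3 + x^2/2 + x at the endpoints):
  F(1) − F(−1) = 43/30 − (107/30) = -32/15.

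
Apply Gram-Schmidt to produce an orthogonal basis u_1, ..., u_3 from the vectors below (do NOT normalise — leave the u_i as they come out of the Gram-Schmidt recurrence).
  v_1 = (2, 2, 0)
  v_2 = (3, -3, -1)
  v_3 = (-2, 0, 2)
Orthogonal basis:
  u_1 = (2, 2, 0)
  u_2 = (3, -3, -1)
  u_3 = (5/19, -5/19, 30/19)

Apply the Gram-Schmidt recurrence
  u_1 = v_1
  u_i = v_i − Σ_{j<i} ((v_i · u_j) / (u_j · u_j)) · u_j.

Step by step this gives:
  u_1 = (2, 2, 0)
  u_2 = (3, -3, -1)
  u_3 = (5/19, -5/19, 30/19)

Orthogonality check:
  u_2 · u_1 = 0 (should be 0)
  u_3 · u_1 = 0 (should be 0)
  u_3 · u_2 = 0 (should be 0)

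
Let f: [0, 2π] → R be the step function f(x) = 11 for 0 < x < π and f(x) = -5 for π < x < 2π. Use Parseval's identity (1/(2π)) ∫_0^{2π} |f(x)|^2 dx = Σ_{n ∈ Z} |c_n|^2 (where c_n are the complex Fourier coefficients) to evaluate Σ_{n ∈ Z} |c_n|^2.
Σ |c_n|^2 = 73

Parseval equates the L^2 energy of f (normalised by 1/(2π)) with the ℓ^2 sum of its Fourier coefficients: (1/(2π)) ∫_0^{2π} |f|^2 = Σ |c_n|^2.
Compute the left side: (1/(2π)) [∫_0^π 11^2 dx + ∫_π^{2π} (-5)^2 dx] = (1/(2π)) · (121π + 25π) = (121 + 25)/2 = 73.
So Σ_{n ∈ Z} |c_n|^2 = 73.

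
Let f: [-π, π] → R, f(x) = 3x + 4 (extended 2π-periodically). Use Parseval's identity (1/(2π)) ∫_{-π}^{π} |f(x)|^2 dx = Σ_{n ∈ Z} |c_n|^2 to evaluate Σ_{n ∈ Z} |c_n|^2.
Σ |c_n|^2 = 3π^2 + 16

Expand and integrate term by term over [-π, π]:
  ∫ (3x)^2 dx = 9·(2π^3/3); ∫ 2·3·(4)·x dx = 0 (odd integrand); ∫ 4^2 dx = 16·2π.
So (1/(2π)) ∫_{-π}^{π} (3x + 4)^2 dx = 9π^2/3 + 16 = 3π^2 + 16.
Parseval ⇒ Σ |c_n|^2 = 3π^2 + 16.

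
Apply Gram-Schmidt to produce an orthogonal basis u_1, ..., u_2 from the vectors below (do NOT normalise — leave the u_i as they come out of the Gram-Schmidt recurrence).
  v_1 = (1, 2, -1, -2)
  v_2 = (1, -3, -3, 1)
Orthogonal basis:
  u_1 = (1, 2, -1, -2)
  u_2 = (7/5, -11/5, -17/5, 1/5)

Apply the Gram-Schmidt recurrence
  u_1 = v_1
  u_i = v_i − Σ_{j<i} ((v_i · u_j) / (u_j · u_j)) · u_j.

Step by step this gives:
  u_1 = (1, 2, -1, -2)
  u_2 = (7/5, -11/5, -17/5, 1/5)

Orthogonality check:
  u_2 · u_1 = 0 (should be 0)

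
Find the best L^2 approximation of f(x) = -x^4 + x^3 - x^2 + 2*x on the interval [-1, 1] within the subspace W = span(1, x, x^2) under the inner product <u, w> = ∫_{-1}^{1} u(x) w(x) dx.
g(x) = -13*x^2/7 + 13*x/5 + 3/35

The best approximation g ∈ W is the orthogonal projection of f onto W. Writing g = a_0 + a_1 x + a_2 x^2, the coefficients solve the normal equations G · a = b where
  G_{ij} = <φ_i, φ_j> and b_i = <f, φ_i>, with φ_0 = 1, φ_1 = x, φ_2 = x^2.
G =
  [2, 0, 2/3]
  [0, 2/3, 0]
  [2/3, 0, 2/5],
b = (-16/15, 26/15, -24/35).
Solving gives a_0 = 3/35, a_1 = 13/5, a_2 = -13/7, so
  g(x) = -13*x^2/7 + 13*x/5 + 3/35.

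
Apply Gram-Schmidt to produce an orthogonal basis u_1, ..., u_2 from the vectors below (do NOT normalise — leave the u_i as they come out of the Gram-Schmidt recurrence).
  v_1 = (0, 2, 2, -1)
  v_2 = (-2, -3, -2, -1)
Orthogonal basis:
  u_1 = (0, 2, 2, -1)
  u_2 = (-2, -1, 0, -2)

Apply the Gram-Schmidt recurrence
  u_1 = v_1
  u_i = v_i − Σ_{j<i} ((v_i · u_j) / (u_j · u_j)) · u_j.

Step by step this gives:
  u_1 = (0, 2, 2, -1)
  u_2 = (-2, -1, 0, -2)

Orthogonality check:
  u_2 · u_1 = 0 (should be 0)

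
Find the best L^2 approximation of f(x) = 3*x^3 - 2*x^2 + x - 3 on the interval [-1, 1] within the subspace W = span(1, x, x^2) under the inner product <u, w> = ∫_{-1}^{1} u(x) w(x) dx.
g(x) = -2*x^2 + 14*x/5 - 3

The best approximation g ∈ W is the orthogonal projection of f onto W. Writing g = a_0 + a_1 x + a_2 x^2, the coefficients solve the normal equations G · a = b where
  G_{ij} = <φ_i, φ_j> and b_i = <f, φ_i>, with φ_0 = 1, φ_1 = x, φ_2 = x^2.
G =
  [2, 0, 2/3]
  [0, 2/3, 0]
  [2/3, 0, 2/5],
b = (-22/3, 28/15, -14/5).
Solving gives a_0 = -3, a_1 = 14/5, a_2 = -2, so
  g(x) = -2*x^2 + 14*x/5 - 3.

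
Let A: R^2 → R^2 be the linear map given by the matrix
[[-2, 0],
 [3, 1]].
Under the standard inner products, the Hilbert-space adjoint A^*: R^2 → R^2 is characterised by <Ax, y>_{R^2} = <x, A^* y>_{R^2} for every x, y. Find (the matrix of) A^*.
A^* = A^T =
[[-2, 3],
 [0, 1]]

For real matrices with standard dot products, the defining identity <Ax, y> = <x, A^* y> gives (Ax)^T y = x^T (A^*) y, i.e. x^T A^T y = x^T (A^*) y. Since this holds for all x, y, we must have A^* = A^T. Therefore
A^* =
[[-2, 3],
 [0, 1]].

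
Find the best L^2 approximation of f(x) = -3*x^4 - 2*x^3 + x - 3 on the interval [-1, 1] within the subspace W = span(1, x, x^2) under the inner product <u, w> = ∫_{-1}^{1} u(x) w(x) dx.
g(x) = -18*x^2/7 - x/5 - 96/35

The best approximation g ∈ W is the orthogonal projection of f onto W. Writing g = a_0 + a_1 x + a_2 x^2, the coefficients solve the normal equations G · a = b where
  G_{ij} = <φ_i, φ_j> and b_i = <f, φ_i>, with φ_0 = 1, φ_1 = x, φ_2 = x^2.
G =
  [2, 0, 2/3]
  [0, 2/3, 0]
  [2/3, 0, 2/5],
b = (-36/5, -2/15, -20/7).
Solving gives a_0 = -96/35, a_1 = -1/5, a_2 = -18/7, so
  g(x) = -18*x^2/7 - x/5 - 96/35.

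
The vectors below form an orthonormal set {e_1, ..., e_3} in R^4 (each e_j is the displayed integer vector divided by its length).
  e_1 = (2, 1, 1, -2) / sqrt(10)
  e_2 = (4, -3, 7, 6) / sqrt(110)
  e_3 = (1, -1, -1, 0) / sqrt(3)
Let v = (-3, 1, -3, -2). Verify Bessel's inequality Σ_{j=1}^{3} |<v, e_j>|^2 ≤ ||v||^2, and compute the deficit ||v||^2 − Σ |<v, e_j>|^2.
Σ |<v, e_j>|^2 = 755/33; ||v||^2 = 23; deficit = 4/33

Write each e_j = u_j / sqrt(<u_j, u_j>) where u_j is the displayed integer vector. Then <v, e_j> = <v, u_j> / sqrt(<u_j, u_j>), so |<v, e_j>|^2 = <v, u_j>^2 / <u_j, u_j>.
Coefficients: <v, e_1> = -4/sqrt(10), <v, e_2> = -48/sqrt(110), <v, e_3> = -1/sqrt(3).
Square and sum: Σ |<v, e_j>|^2 = 755/33.
Compute ||v||^2 = v·v = 23.
Deficit = 23 − 755/33 = 4/33 ≥ 0, confirming Bessel's inequality. (The deficit equals ||v − Σ <v,e_j> e_j||^2, the squared distance from v to span{e_j}.)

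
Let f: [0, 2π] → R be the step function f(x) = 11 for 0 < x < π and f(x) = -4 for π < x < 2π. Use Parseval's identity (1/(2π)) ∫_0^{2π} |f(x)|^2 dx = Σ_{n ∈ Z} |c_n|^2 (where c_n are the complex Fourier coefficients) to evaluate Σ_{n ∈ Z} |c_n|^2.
Σ |c_n|^2 = 137/2

Parseval equates the L^2 energy of f (normalised by 1/(2π)) with the ℓ^2 sum of its Fourier coefficients: (1/(2π)) ∫_0^{2π} |f|^2 = Σ |c_n|^2.
Compute the left side: (1/(2π)) [∫_0^π 11^2 dx + ∫_π^{2π} (-4)^2 dx] = (1/(2π)) · (121π + 16π) = (121 + 16)/2 = 137/2.
So Σ_{n ∈ Z} |c_n|^2 = 137/2.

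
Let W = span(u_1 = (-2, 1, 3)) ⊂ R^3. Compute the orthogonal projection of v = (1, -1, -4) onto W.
proj_W(v) = (15/7, -15/14, -45/14)

Set up U = [u_1 | ... | u_1] ∈ R^(3×1). The projector onto W = col(U) is P = U (U^T U)^(-1) U^T.
Compute U^T U =
  [14],
and U^T v = (-15).
Solve U^T U · c = U^T v for the coefficients: c = (-15/14). The projection is proj_W(v) = U c.
Check: (v - proj_W(v)) · u_1 = 0  (should be 0).
Result: proj_W(v) = (15/7, -15/14, -45/14).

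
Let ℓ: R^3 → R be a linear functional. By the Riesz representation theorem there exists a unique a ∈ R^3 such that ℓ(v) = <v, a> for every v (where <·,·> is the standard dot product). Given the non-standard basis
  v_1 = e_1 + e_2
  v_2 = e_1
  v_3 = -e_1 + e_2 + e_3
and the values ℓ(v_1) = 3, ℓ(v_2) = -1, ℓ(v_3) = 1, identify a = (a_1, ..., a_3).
a = (-1, 4, -4)

Write a = (a_1, ..., a_3) in the standard basis. For each basis vector v_i, ℓ(v_i) = <v_i, a> is a linear equation in the a_j's. Collect the n equations into a matrix system V a = ℓ, where row i of V is v_i (expressed in the standard basis). Since V is invertible (lower-triangular with 1s on the diagonal, up to permutation), solve by back-substitution:
  V =
[[1, 1, 0],
 [1, 0, 0],
 [-1, 1, 1]]
  V a = (3, -1, 1)
Solving gives a = (-1, 4, -4).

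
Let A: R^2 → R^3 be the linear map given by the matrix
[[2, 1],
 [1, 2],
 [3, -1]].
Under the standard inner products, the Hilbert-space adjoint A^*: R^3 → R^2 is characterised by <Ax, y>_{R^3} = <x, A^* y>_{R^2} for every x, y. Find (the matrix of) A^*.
A^* = A^T =
[[2, 1, 3],
 [1, 2, -1]]

For real matrices with standard dot products, the defining identity <Ax, y> = <x, A^* y> gives (Ax)^T y = x^T (A^*) y, i.e. x^T A^T y = x^T (A^*) y. Since this holds for all x, y, we must have A^* = A^T. Therefore
A^* =
[[2, 1, 3],
 [1, 2, -1]].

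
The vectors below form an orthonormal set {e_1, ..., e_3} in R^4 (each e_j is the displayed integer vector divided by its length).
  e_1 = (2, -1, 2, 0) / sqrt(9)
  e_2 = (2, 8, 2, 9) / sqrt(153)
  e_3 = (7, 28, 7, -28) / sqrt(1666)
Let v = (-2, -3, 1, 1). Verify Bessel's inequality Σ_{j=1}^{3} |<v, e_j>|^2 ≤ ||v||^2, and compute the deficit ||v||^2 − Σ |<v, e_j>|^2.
Σ |<v, e_j>|^2 = 21/2; ||v||^2 = 15; deficit = 9/2

Write each e_j = u_j / sqrt(<u_j, u_j>) where u_j is the displayed integer vector. Then <v, e_j> = <v, u_j> / sqrt(<u_j, u_j>), so |<v, e_j>|^2 = <v, u_j>^2 / <u_j, u_j>.
Coefficients: <v, e_1> = 1/sqrt(9), <v, e_2> = -17/sqrt(153), <v, e_3> = -119/sqrt(1666).
Square and sum: Σ |<v, e_j>|^2 = 21/2.
Compute ||v||^2 = v·v = 15.
Deficit = 15 − 21/2 = 9/2 ≥ 0, confirming Bessel's inequality. (The deficit equals ||v − Σ <v,e_j> e_j||^2, the squared distance from v to span{e_j}.)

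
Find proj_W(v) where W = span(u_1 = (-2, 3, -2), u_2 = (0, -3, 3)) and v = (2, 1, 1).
proj_W(v) = (4/3, -1/3, -1/3)

Set up U = [u_1 | ... | u_2] ∈ R^(3×2). The projector onto W = col(U) is P = U (U^T U)^(-1) U^T.
Compute U^T U =
  [17, -15]
  [-15, 18],
and U^T v = (-3, 0).
Solve U^T U · c = U^T v for the coefficients: c = (-2/3, -5/9). The projection is proj_W(v) = U c.
Check: (v - proj_W(v)) · u_1 = 0  (should be 0).
Check: (v - proj_W(v)) · u_2 = 0  (should be 0).
Result: proj_W(v) = (4/3, -1/3, -1/3).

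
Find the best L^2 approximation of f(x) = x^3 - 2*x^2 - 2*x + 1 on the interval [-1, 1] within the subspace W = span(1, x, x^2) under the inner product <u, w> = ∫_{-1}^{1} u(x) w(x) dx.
g(x) = -2*x^2 - 7*x/5 + 1

The best approximation g ∈ W is the orthogonal projection of f onto W. Writing g = a_0 + a_1 x + a_2 x^2, the coefficients solve the normal equations G · a = b where
  G_{ij} = <φ_i, φ_j> and b_i = <f, φ_i>, with φ_0 = 1, φ_1 = x, φ_2 = x^2.
G =
  [2, 0, 2/3]
  [0, 2/3, 0]
  [2/3, 0, 2/5],
b = (2/3, -14/15, -2/15).
Solving gives a_0 = 1, a_1 = -7/5, a_2 = -2, so
  g(x) = -2*x^2 - 7*x/5 + 1.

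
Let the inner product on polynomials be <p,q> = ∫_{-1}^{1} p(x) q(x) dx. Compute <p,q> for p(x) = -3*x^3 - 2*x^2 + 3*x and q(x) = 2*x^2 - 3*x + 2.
<p,q> = -20/3

Expand the product: p(x)·q(x) = -6*x^5 + 5*x^4 + 6*x^3 - 13*x^2 + 6*x.
∫_{-1}^{1} of each monomial x^k gives [2/(k+1) if k even, 0 if k odd]. Integrating term-by-term (or equivalently evaluating the antiderivative F(x) = -x^6 + x^5 + 3*x^4/2 - 13*x^3/3 + 3*x^2 at the endpoints):
  F(1) − F(−1) = 1/6 − (41/6) = -20/3.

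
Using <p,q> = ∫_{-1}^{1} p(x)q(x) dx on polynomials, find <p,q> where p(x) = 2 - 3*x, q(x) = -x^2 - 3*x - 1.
<p,q> = 2/3

Expand the product: p(x)·q(x) = 3*x^3 + 7*x^2 - 3*x - 2.
∫_{-1}^{1} of each monomial x^k gives [2/(k+1) if k even, 0 if k odd]. Integrating term-by-term (or equivalently evaluating the antiderivative F(x) = 3*x^4/4 + 7*x^3/3 - 3*x^2/2 - 2*x at the endpoints):
  F(1) − F(−1) = -5/12 − (-13/12) = 2/3.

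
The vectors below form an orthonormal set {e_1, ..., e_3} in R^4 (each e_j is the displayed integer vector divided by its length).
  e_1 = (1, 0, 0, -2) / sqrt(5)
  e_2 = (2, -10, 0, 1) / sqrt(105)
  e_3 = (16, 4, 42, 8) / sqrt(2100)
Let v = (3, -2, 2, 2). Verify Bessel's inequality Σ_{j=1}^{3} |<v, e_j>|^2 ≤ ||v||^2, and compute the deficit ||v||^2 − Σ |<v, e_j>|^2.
Σ |<v, e_j>|^2 = 17; ||v||^2 = 21; deficit = 4

Write each e_j = u_j / sqrt(<u_j, u_j>) where u_j is the displayed integer vector. Then <v, e_j> = <v, u_j> / sqrt(<u_j, u_j>), so |<v, e_j>|^2 = <v, u_j>^2 / <u_j, u_j>.
Coefficients: <v, e_1> = -1/sqrt(5), <v, e_2> = 28/sqrt(105), <v, e_3> = 140/sqrt(2100).
Square and sum: Σ |<v, e_j>|^2 = 17.
Compute ||v||^2 = v·v = 21.
Deficit = 21 − 17 = 4 ≥ 0, confirming Bessel's inequality. (The deficit equals ||v − Σ <v,e_j> e_j||^2, the squared distance from v to span{e_j}.)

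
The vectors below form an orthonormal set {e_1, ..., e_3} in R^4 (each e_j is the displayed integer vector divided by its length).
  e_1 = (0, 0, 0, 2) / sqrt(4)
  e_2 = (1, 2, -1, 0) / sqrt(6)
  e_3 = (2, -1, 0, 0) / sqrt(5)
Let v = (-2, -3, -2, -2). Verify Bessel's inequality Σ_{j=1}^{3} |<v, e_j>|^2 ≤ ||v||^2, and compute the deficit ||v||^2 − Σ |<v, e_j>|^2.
Σ |<v, e_j>|^2 = 51/5; ||v||^2 = 21; deficit = 54/5

Write each e_j = u_j / sqrt(<u_j, u_j>) where u_j is the displayed integer vector. Then <v, e_j> = <v, u_j> / sqrt(<u_j, u_j>), so |<v, e_j>|^2 = <v, u_j>^2 / <u_j, u_j>.
Coefficients: <v, e_1> = -4/sqrt(4), <v, e_2> = -6/sqrt(6), <v, e_3> = -1/sqrt(5).
Square and sum: Σ |<v, e_j>|^2 = 51/5.
Compute ||v||^2 = v·v = 21.
Deficit = 21 − 51/5 = 54/5 ≥ 0, confirming Bessel's inequality. (The deficit equals ||v − Σ <v,e_j> e_j||^2, the squared distance from v to span{e_j}.)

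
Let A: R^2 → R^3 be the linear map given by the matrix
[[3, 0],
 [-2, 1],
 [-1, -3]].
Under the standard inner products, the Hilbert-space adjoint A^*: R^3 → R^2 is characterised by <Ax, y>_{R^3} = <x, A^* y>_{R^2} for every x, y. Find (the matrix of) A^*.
A^* = A^T =
[[3, -2, -1],
 [0, 1, -3]]

For real matrices with standard dot products, the defining identity <Ax, y> = <x, A^* y> gives (Ax)^T y = x^T (A^*) y, i.e. x^T A^T y = x^T (A^*) y. Since this holds for all x, y, we must have A^* = A^T. Therefore
A^* =
[[3, -2, -1],
 [0, 1, -3]].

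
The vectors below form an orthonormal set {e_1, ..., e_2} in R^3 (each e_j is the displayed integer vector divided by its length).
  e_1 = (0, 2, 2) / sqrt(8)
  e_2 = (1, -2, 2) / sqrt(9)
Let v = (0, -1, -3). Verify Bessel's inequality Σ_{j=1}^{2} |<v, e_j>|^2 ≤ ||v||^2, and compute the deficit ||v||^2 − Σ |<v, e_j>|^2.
Σ |<v, e_j>|^2 = 88/9; ||v||^2 = 10; deficit = 2/9

Write each e_j = u_j / sqrt(<u_j, u_j>) where u_j is the displayed integer vector. Then <v, e_j> = <v, u_j> / sqrt(<u_j, u_j>), so |<v, e_j>|^2 = <v, u_j>^2 / <u_j, u_j>.
Coefficients: <v, e_1> = -8/sqrt(8), <v, e_2> = -4/sqrt(9).
Square and sum: Σ |<v, e_j>|^2 = 88/9.
Compute ||v||^2 = v·v = 10.
Deficit = 10 − 88/9 = 2/9 ≥ 0, confirming Bessel's inequality. (The deficit equals ||v − Σ <v,e_j> e_j||^2, the squared distance from v to span{e_j}.)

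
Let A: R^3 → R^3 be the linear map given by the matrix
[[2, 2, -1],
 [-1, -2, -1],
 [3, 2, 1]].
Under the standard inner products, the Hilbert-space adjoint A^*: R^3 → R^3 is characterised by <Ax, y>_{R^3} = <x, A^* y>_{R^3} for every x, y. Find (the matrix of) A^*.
A^* = A^T =
[[2, -1, 3],
 [2, -2, 2],
 [-1, -1, 1]]

For real matrices with standard dot products, the defining identity <Ax, y> = <x, A^* y> gives (Ax)^T y = x^T (A^*) y, i.e. x^T A^T y = x^T (A^*) y. Since this holds for all x, y, we must have A^* = A^T. Therefore
A^* =
[[2, -1, 3],
 [2, -2, 2],
 [-1, -1, 1]].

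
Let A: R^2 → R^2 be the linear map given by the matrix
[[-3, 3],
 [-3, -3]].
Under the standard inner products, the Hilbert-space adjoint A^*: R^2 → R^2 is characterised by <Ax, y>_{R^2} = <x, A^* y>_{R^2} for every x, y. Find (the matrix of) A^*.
A^* = A^T =
[[-3, -3],
 [3, -3]]

For real matrices with standard dot products, the defining identity <Ax, y> = <x, A^* y> gives (Ax)^T y = x^T (A^*) y, i.e. x^T A^T y = x^T (A^*) y. Since this holds for all x, y, we must have A^* = A^T. Therefore
A^* =
[[-3, -3],
 [3, -3]].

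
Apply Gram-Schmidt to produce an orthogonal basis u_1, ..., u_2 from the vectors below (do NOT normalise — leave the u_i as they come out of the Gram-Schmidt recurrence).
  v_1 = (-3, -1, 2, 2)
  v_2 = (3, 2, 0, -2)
Orthogonal basis:
  u_1 = (-3, -1, 2, 2)
  u_2 = (1/2, 7/6, 5/3, -1/3)

Apply the Gram-Schmidt recurrence
  u_1 = v_1
  u_i = v_i − Σ_{j<i} ((v_i · u_j) / (u_j · u_j)) · u_j.

Step by step this gives:
  u_1 = (-3, -1, 2, 2)
  u_2 = (1/2, 7/6, 5/3, -1/3)

Orthogonality check:
  u_2 · u_1 = 0 (should be 0)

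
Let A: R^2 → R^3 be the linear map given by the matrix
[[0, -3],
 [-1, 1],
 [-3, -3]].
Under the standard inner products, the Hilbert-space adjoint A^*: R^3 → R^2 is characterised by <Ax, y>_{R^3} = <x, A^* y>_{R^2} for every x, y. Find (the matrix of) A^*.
A^* = A^T =
[[0, -1, -3],
 [-3, 1, -3]]

For real matrices with standard dot products, the defining identity <Ax, y> = <x, A^* y> gives (Ax)^T y = x^T (A^*) y, i.e. x^T A^T y = x^T (A^*) y. Since this holds for all x, y, we must have A^* = A^T. Therefore
A^* =
[[0, -1, -3],
 [-3, 1, -3]].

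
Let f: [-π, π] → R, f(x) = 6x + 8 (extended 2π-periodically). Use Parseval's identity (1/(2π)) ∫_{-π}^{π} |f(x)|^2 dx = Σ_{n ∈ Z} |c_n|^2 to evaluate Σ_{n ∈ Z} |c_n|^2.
Σ |c_n|^2 = 12π^2 + 64

Expand and integrate term by term over [-π, π]:
  ∫ (6x)^2 dx = 36·(2π^3/3); ∫ 2·6·(8)·x dx = 0 (odd integrand); ∫ 8^2 dx = 64·2π.
So (1/(2π)) ∫_{-π}^{π} (6x + 8)^2 dx = 36π^2/3 + 64 = 12π^2 + 64.
Parseval ⇒ Σ |c_n|^2 = 12π^2 + 64.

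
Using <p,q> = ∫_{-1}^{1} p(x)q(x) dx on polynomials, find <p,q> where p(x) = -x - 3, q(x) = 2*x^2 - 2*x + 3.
<p,q> = -62/3

Expand the product: p(x)·q(x) = -2*x^3 - 4*x^2 + 3*x - 9.
∫_{-1}^{1} of each monomial x^k gives [2/(k+1) if k even, 0 if k odd]. Integrating term-by-term (or equivalently evaluating the antiderivative F(x) = -x^4/2 - 4*x^3/3 + 3*x^2/2 - 9*x at the endpoints):
  F(1) − F(−1) = -28/3 − (34/3) = -62/3.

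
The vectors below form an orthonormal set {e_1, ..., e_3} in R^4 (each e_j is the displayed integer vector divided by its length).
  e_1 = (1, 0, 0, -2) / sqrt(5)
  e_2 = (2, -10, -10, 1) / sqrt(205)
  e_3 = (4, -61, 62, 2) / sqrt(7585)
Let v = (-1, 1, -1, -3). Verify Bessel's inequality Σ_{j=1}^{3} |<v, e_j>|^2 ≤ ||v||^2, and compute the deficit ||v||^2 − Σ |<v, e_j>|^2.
Σ |<v, e_j>|^2 = 1379/185; ||v||^2 = 12; deficit = 841/185

Write each e_j = u_j / sqrt(<u_j, u_j>) where u_j is the displayed integer vector. Then <v, e_j> = <v, u_j> / sqrt(<u_j, u_j>), so |<v, e_j>|^2 = <v, u_j>^2 / <u_j, u_j>.
Coefficients: <v, e_1> = 5/sqrt(5), <v, e_2> = -5/sqrt(205), <v, e_3> = -133/sqrt(7585).
Square and sum: Σ |<v, e_j>|^2 = 1379/185.
Compute ||v||^2 = v·v = 12.
Deficit = 12 − 1379/185 = 841/185 ≥ 0, confirming Bessel's inequality. (The deficit equals ||v − Σ <v,e_j> e_j||^2, the squared distance from v to span{e_j}.)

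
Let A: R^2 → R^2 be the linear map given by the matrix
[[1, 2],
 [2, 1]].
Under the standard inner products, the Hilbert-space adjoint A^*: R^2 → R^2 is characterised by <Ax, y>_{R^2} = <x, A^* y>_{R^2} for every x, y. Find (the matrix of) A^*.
A^* = A^T =
[[1, 2],
 [2, 1]]

For real matrices with standard dot products, the defining identity <Ax, y> = <x, A^* y> gives (Ax)^T y = x^T (A^*) y, i.e. x^T A^T y = x^T (A^*) y. Since this holds for all x, y, we must have A^* = A^T. Therefore
A^* =
[[1, 2],
 [2, 1]].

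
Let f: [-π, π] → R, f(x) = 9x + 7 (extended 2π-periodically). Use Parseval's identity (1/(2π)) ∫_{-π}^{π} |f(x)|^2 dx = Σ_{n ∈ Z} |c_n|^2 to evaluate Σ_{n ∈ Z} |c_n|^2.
Σ |c_n|^2 = 27π^2 + 49

Expand and integrate term by term over [-π, π]:
  ∫ (9x)^2 dx = 81·(2π^3/3); ∫ 2·9·(7)·x dx = 0 (odd integrand); ∫ 7^2 dx = 49·2π.
So (1/(2π)) ∫_{-π}^{π} (9x + 7)^2 dx = 81π^2/3 + 49 = 27π^2 + 49.
Parseval ⇒ Σ |c_n|^2 = 27π^2 + 49.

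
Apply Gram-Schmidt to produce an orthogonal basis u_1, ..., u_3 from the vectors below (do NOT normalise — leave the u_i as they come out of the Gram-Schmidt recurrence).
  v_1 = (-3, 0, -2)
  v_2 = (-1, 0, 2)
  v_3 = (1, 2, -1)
Orthogonal basis:
  u_1 = (-3, 0, -2)
  u_2 = (-16/13, 0, 24/13)
  u_3 = (0, 2, 0)

Apply the Gram-Schmidt recurrence
  u_1 = v_1
  u_i = v_i − Σ_{j<i} ((v_i · u_j) / (u_j · u_j)) · u_j.

Step by step this gives:
  u_1 = (-3, 0, -2)
  u_2 = (-16/13, 0, 24/13)
  u_3 = (0, 2, 0)

Orthogonality check:
  u_2 · u_1 = 0 (should be 0)
  u_3 · u_1 = 0 (should be 0)
  u_3 · u_2 = 0 (should be 0)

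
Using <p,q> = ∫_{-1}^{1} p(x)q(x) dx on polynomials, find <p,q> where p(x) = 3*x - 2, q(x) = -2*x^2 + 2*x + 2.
<p,q> = -4/3

Expand the product: p(x)·q(x) = -6*x^3 + 10*x^2 + 2*x - 4.
∫_{-1}^{1} of each monomial x^k gives [2/(k+1) if k even, 0 if k odd]. Integrating term-by-term (or equivalently evaluating the antiderivative F(x) = -3*x^4/2 + 10*x^3/3 + x^2 - 4*x at the endpoints):
  F(1) − F(−1) = -7/6 − (1/6) = -4/3.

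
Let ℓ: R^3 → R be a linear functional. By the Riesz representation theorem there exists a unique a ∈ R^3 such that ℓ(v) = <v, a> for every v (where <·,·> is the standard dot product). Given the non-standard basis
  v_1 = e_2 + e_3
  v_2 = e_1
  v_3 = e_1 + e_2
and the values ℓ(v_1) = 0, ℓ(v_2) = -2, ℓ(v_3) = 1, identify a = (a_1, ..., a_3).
a = (-2, 3, -3)

Write a = (a_1, ..., a_3) in the standard basis. For each basis vector v_i, ℓ(v_i) = <v_i, a> is a linear equation in the a_j's. Collect the n equations into a matrix system V a = ℓ, where row i of V is v_i (expressed in the standard basis). Since V is invertible (lower-triangular with 1s on the diagonal, up to permutation), solve by back-substitution:
  V =
[[0, 1, 1],
 [1, 0, 0],
 [1, 1, 0]]
  V a = (0, -2, 1)
Solving gives a = (-2, 3, -3).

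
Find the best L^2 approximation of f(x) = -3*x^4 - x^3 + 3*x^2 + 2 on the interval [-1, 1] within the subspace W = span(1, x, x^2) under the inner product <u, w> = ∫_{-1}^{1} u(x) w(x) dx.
g(x) = 3*x^2/7 - 3*x/5 + 79/35

The best approximation g ∈ W is the orthogonal projection of f onto W. Writing g = a_0 + a_1 x + a_2 x^2, the coefficients solve the normal equations G · a = b where
  G_{ij} = <φ_i, φ_j> and b_i = <f, φ_i>, with φ_0 = 1, φ_1 = x, φ_2 = x^2.
G =
  [2, 0, 2/3]
  [0, 2/3, 0]
  [2/3, 0, 2/5],
b = (24/5, -2/5, 176/105).
Solving gives a_0 = 79/35, a_1 = -3/5, a_2 = 3/7, so
  g(x) = 3*x^2/7 - 3*x/5 + 79/35.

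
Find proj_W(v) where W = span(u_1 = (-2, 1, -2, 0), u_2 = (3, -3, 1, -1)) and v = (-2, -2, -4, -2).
proj_W(v) = (-80/59, -98/59, -264/59, -92/59)

Set up U = [u_1 | ... | u_2] ∈ R^(4×2). The projector onto W = col(U) is P = U (U^T U)^(-1) U^T.
Compute U^T U =
  [9, -11]
  [-11, 20],
and U^T v = (10, -2).
Solve U^T U · c = U^T v for the coefficients: c = (178/59, 92/59). The projection is proj_W(v) = U c.
Check: (v - proj_W(v)) · u_1 = 0  (should be 0).
Check: (v - proj_W(v)) · u_2 = 0  (should be 0).
Result: proj_W(v) = (-80/59, -98/59, -264/59, -92/59).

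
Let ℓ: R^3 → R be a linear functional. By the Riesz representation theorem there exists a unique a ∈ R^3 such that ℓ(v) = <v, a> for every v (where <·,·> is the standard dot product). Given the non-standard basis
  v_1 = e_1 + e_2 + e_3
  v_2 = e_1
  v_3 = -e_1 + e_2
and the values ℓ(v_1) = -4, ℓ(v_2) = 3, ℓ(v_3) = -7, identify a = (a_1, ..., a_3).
a = (3, -4, -3)

Write a = (a_1, ..., a_3) in the standard basis. For each basis vector v_i, ℓ(v_i) = <v_i, a> is a linear equation in the a_j's. Collect the n equations into a matrix system V a = ℓ, where row i of V is v_i (expressed in the standard basis). Since V is invertible (lower-triangular with 1s on the diagonal, up to permutation), solve by back-substitution:
  V =
[[1, 1, 1],
 [1, 0, 0],
 [-1, 1, 0]]
  V a = (-4, 3, -7)
Solving gives a = (3, -4, -3).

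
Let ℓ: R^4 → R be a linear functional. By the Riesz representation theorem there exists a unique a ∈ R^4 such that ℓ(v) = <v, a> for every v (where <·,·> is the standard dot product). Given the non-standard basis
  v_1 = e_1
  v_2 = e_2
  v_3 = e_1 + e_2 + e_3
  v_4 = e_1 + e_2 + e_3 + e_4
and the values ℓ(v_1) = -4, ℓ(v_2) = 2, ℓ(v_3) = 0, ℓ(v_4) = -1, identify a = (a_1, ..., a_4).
a = (-4, 2, 2, -1)

Write a = (a_1, ..., a_4) in the standard basis. For each basis vector v_i, ℓ(v_i) = <v_i, a> is a linear equation in the a_j's. Collect the n equations into a matrix system V a = ℓ, where row i of V is v_i (expressed in the standard basis). Since V is invertible (lower-triangular with 1s on the diagonal, up to permutation), solve by back-substitution:
  V =
[[1, 0, 0, 0],
 [0, 1, 0, 0],
 [1, 1, 1, 0],
 [1, 1, 1, 1]]
  V a = (-4, 2, 0, -1)
Solving gives a = (-4, 2, 2, -1).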